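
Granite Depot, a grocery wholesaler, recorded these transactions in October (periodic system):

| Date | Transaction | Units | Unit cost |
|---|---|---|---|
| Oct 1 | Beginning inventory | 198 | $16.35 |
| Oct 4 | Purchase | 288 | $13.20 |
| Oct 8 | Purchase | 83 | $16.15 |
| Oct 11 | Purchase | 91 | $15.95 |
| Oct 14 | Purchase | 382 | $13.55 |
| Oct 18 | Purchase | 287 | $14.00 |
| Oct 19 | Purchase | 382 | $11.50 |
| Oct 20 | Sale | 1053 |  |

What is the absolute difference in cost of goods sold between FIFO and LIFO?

$1,541.90

FIFO COGS: 198 @ $16.35 + 288 @ $13.20 + 83 @ $16.15 + 91 @ $15.95 + 382 @ $13.55 + 11 @ $14.00 = $15,160.90
LIFO COGS: 382 @ $11.50 + 287 @ $14.00 + 382 @ $13.55 + 2 @ $15.95 = $13,619.00
Difference = |$15,160.90 − $13,619.00| = $1,541.90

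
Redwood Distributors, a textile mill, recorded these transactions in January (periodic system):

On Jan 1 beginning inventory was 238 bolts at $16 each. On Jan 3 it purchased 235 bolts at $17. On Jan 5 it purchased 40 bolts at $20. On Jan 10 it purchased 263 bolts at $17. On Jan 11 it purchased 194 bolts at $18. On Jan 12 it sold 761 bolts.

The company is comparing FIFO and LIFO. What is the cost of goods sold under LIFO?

COGS = $13,222

FIFO COGS: 238 @ $16 + 235 @ $17 + 40 @ $20 + 248 @ $17 = $12,819
LIFO COGS: 194 @ $18 + 263 @ $17 + 40 @ $20 + 235 @ $17 + 29 @ $16 = $13,222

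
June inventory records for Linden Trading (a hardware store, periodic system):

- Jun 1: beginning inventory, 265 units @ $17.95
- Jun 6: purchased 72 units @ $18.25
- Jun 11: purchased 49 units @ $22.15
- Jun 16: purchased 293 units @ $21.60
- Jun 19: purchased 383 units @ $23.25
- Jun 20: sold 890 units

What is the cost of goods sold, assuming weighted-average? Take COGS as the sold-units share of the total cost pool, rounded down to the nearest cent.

Jun 20, sell 890: 890/1062 × $22,389.65 → $18,763.45
Ending inventory (cost pool remaining) = $3,626.20

COGS = $18,763.45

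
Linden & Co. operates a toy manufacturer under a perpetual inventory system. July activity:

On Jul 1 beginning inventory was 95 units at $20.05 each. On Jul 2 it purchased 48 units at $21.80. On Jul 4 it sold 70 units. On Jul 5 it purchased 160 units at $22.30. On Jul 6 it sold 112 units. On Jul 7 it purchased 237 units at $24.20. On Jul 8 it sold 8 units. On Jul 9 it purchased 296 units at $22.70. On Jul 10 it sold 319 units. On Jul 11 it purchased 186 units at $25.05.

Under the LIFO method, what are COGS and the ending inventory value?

COGS = $11,454.50; ending inventory = $12,178.55

Jul 4, 70 sold [LIFO — newest first]: 48 @ $21.80 + 22 @ $20.05 = $1,487.50
Jul 6, 112 sold [LIFO — newest first]: 112 @ $22.30 = $2,497.60
Jul 8, 8 sold [LIFO — newest first]: 8 @ $24.20 = $193.60
Jul 10, 319 sold [LIFO — newest first]: 296 @ $22.70 + 23 @ $24.20 = $7,275.80
Total COGS = $1,487.50 + $2,497.60 + $193.60 + $7,275.80 = $11,454.50
Ending inventory: 73 @ $20.05 + 48 @ $22.30 + 206 @ $24.20 + 186 @ $25.05 = $12,178.55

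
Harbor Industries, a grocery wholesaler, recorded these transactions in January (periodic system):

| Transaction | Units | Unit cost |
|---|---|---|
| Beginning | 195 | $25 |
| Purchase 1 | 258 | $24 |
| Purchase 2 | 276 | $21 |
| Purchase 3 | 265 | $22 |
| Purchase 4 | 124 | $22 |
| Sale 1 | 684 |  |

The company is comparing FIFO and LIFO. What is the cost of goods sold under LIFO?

COGS = $14,810

FIFO COGS: 195 @ $25 + 258 @ $24 + 231 @ $21 = $15,918
LIFO COGS: 124 @ $22 + 265 @ $22 + 276 @ $21 + 19 @ $24 = $14,810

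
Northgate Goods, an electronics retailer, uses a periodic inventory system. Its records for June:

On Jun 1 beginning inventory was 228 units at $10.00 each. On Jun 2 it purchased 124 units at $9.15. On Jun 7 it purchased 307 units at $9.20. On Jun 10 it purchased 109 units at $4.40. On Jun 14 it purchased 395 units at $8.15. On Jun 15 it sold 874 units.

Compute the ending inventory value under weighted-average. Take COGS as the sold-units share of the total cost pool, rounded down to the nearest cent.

Jun 15, sell 874: 874/1163 × $9,937.85 → $7,468.34
Ending inventory (cost pool remaining) = $2,469.51

Ending inventory = $2,469.51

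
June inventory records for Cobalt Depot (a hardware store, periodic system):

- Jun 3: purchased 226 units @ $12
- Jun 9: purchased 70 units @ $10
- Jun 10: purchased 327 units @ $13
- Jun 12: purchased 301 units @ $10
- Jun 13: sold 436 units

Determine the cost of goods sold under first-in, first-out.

COGS = $5,232

Jun 13, 436 sold [FIFO — oldest first]: 226 @ $12 + 70 @ $10 + 140 @ $13 = $5,232
Ending inventory: 187 @ $13 + 301 @ $10 = $5,441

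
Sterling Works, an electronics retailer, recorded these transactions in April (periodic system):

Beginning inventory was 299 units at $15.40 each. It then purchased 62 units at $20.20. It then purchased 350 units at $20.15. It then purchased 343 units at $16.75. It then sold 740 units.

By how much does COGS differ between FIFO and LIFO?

$351.90

FIFO COGS: 299 @ $15.40 + 62 @ $20.20 + 350 @ $20.15 + 29 @ $16.75 = $13,395.25
LIFO COGS: 343 @ $16.75 + 350 @ $20.15 + 47 @ $20.20 = $13,747.15
Difference = |$13,395.25 − $13,747.15| = $351.90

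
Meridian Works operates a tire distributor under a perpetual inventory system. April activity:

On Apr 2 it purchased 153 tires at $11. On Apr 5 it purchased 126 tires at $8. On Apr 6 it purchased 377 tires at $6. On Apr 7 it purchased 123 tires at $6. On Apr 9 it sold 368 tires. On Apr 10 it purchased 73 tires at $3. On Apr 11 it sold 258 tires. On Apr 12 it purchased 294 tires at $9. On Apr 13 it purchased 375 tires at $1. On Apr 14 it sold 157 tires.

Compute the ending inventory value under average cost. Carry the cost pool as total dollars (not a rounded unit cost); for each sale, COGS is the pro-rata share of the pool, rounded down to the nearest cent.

Ending inventory = $3,731.47

After Apr 2: 153 on hand, pool $1,683.00 (≈ $11.0000 each)
After Apr 5: 279 on hand, pool $2,691.00 (≈ $9.6452 each)
After Apr 6: 656 on hand, pool $4,953.00 (≈ $7.5503 each)
After Apr 7: 779 on hand, pool $5,691.00 (≈ $7.3055 each)
Apr 9, sell 368: 368/779 × $5,691.00 → $2,688.43
After Apr 10: 484 on hand, pool $3,221.57 (≈ $6.6561 each)
Apr 11, sell 258: 258/484 × $3,221.57 → $1,717.28
After Apr 12: 520 on hand, pool $4,150.29 (≈ $7.9813 each)
After Apr 13: 895 on hand, pool $4,525.29 (≈ $5.0562 each)
Apr 14, sell 157: 157/895 × $4,525.29 → $793.82
Total COGS = $2,688.43 + $1,717.28 + $793.82 = $5,199.53
Ending inventory (cost pool remaining) = $3,731.47
Check: goods available $8,931.00 = COGS $5,199.53 + ending $3,731.47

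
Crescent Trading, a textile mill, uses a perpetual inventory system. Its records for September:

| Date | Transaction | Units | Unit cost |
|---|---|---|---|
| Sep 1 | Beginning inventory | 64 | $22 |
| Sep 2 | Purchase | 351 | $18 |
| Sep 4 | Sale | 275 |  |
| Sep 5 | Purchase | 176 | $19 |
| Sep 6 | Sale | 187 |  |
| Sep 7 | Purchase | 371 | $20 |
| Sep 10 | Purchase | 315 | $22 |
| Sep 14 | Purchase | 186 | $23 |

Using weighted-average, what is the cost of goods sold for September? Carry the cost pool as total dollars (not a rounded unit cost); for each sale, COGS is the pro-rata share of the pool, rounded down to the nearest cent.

COGS = $8,640.89

After Sep 1: 64 on hand, pool $1,408.00 (≈ $22.0000 each)
After Sep 2: 415 on hand, pool $7,726.00 (≈ $18.6169 each)
Sep 4, sell 275: 275/415 × $7,726.00 → $5,119.63
After Sep 5: 316 on hand, pool $5,950.37 (≈ $18.8303 each)
Sep 6, sell 187: 187/316 × $5,950.37 → $3,521.26
After Sep 7: 500 on hand, pool $9,849.11 (≈ $19.6982 each)
After Sep 10: 815 on hand, pool $16,779.11 (≈ $20.5879 each)
After Sep 14: 1001 on hand, pool $21,057.11 (≈ $21.0361 each)
Total COGS = $5,119.63 + $3,521.26 = $8,640.89
Ending inventory (cost pool remaining) = $21,057.11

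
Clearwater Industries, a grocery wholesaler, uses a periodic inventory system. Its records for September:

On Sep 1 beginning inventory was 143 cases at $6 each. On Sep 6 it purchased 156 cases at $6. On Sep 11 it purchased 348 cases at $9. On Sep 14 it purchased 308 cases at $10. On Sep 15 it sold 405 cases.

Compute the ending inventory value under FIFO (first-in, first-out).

Ending inventory = $5,258

Sep 15, 405 sold [FIFO — oldest first]: 143 @ $6 + 156 @ $6 + 106 @ $9 = $2,748
Ending inventory: 242 @ $9 + 308 @ $10 = $5,258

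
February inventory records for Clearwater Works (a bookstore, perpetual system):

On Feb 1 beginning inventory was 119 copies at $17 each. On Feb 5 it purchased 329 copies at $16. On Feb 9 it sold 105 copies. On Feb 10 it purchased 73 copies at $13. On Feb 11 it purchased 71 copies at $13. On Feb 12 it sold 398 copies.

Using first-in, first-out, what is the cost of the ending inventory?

Feb 9, 105 sold [FIFO — oldest first]: 105 @ $17 = $1,785
Feb 12, 398 sold [FIFO — oldest first]: 14 @ $17 + 329 @ $16 + 55 @ $13 = $6,217
Total COGS = $1,785 + $6,217 = $8,002
Ending inventory: 18 @ $13 + 71 @ $13 = $1,157
Check: goods available $9,159 = COGS $8,002 + ending $1,157

Ending inventory = $1,157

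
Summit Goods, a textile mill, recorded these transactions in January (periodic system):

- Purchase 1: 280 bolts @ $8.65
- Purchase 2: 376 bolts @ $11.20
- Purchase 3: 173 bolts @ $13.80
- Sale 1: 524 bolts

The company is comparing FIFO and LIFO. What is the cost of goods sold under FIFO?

COGS = $5,154.80

FIFO COGS: 280 @ $8.65 + 244 @ $11.20 = $5,154.80
LIFO COGS: 173 @ $13.80 + 351 @ $11.20 = $6,318.60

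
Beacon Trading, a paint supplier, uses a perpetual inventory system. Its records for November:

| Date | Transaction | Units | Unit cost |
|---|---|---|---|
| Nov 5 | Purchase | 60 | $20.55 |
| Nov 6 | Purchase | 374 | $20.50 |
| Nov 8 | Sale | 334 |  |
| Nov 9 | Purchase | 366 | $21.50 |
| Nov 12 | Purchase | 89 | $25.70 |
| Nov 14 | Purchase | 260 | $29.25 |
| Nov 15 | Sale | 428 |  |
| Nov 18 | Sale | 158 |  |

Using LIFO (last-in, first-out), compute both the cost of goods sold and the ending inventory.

COGS = $21,834.80; ending inventory = $4,826.50

Nov 8, 334 sold [LIFO — newest first]: 334 @ $20.50 = $6,847.00
Nov 15, 428 sold [LIFO — newest first]: 260 @ $29.25 + 89 @ $25.70 + 79 @ $21.50 = $11,590.80
Nov 18, 158 sold [LIFO — newest first]: 158 @ $21.50 = $3,397.00
Total COGS = $6,847.00 + $11,590.80 + $3,397.00 = $21,834.80
Ending inventory: 60 @ $20.55 + 40 @ $20.50 + 129 @ $21.50 = $4,826.50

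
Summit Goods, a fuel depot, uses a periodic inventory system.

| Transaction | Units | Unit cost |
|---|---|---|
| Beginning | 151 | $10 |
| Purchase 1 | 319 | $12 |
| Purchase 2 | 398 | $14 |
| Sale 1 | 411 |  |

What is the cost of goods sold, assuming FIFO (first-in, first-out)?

COGS = $4,630

Sale 1 (411) [FIFO — oldest first]: 151 @ $10 + 260 @ $12 = $4,630
Ending inventory: 59 @ $12 + 398 @ $14 = $6,280
Check: goods available $10,910 = COGS $4,630 + ending $6,280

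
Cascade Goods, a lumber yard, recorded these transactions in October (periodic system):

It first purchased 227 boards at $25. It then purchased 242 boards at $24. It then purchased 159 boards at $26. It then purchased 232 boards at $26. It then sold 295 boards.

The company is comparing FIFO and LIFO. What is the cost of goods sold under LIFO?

FIFO COGS: 227 @ $25 + 68 @ $24 = $7,307
LIFO COGS: 232 @ $26 + 63 @ $26 = $7,670

COGS = $7,670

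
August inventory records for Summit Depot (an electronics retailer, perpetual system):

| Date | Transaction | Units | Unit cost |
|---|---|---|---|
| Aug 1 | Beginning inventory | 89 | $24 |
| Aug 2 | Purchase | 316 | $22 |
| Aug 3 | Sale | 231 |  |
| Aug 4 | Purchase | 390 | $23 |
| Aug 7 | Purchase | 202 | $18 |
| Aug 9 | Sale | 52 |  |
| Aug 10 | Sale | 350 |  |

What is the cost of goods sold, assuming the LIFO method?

COGS = $13,318

Aug 3, 231 sold [LIFO — newest first]: 231 @ $22 = $5,082
Aug 9, 52 sold [LIFO — newest first]: 52 @ $18 = $936
Aug 10, 350 sold [LIFO — newest first]: 150 @ $18 + 200 @ $23 = $7,300
Total COGS = $5,082 + $936 + $7,300 = $13,318
Ending inventory: 89 @ $24 + 85 @ $22 + 190 @ $23 = $8,376
Check: goods available $21,694 = COGS $13,318 + ending $8,376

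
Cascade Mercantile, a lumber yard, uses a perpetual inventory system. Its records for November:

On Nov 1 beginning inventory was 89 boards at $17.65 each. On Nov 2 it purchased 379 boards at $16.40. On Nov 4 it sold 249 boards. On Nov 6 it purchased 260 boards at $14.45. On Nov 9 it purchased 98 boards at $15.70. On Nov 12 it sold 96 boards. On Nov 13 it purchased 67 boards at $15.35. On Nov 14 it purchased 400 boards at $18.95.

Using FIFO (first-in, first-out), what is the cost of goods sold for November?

COGS = $5,769.25

Nov 4, 249 sold [FIFO — oldest first]: 89 @ $17.65 + 160 @ $16.40 = $4,194.85
Nov 12, 96 sold [FIFO — oldest first]: 96 @ $16.40 = $1,574.40
Total COGS = $4,194.85 + $1,574.40 = $5,769.25
Ending inventory: 123 @ $16.40 + 260 @ $14.45 + 98 @ $15.70 + 67 @ $15.35 + 400 @ $18.95 = $15,921.25
Check: goods available $21,690.50 = COGS $5,769.25 + ending $15,921.25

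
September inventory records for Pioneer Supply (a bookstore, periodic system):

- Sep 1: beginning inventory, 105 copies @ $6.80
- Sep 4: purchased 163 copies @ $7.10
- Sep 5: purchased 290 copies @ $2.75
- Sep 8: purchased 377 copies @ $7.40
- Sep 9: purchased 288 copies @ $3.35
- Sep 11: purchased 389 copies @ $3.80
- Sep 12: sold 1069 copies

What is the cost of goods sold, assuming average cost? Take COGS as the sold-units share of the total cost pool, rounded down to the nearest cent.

COGS = $5,239.95

Sep 12, sell 1069: 1069/1612 × $7,901.60 → $5,239.95
Ending inventory (cost pool remaining) = $2,661.65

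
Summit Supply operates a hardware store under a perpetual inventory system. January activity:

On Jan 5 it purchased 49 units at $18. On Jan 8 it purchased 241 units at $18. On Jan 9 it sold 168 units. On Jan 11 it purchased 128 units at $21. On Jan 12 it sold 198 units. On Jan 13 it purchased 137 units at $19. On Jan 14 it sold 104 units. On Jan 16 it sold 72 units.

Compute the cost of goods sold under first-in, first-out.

Jan 9, 168 sold [FIFO — oldest first]: 49 @ $18 + 119 @ $18 = $3,024
Jan 12, 198 sold [FIFO — oldest first]: 122 @ $18 + 76 @ $21 = $3,792
Jan 14, 104 sold [FIFO — oldest first]: 52 @ $21 + 52 @ $19 = $2,080
Jan 16, 72 sold [FIFO — oldest first]: 72 @ $19 = $1,368
Total COGS = $3,024 + $3,792 + $2,080 + $1,368 = $10,264
Ending inventory: 13 @ $19 = $247

COGS = $10,264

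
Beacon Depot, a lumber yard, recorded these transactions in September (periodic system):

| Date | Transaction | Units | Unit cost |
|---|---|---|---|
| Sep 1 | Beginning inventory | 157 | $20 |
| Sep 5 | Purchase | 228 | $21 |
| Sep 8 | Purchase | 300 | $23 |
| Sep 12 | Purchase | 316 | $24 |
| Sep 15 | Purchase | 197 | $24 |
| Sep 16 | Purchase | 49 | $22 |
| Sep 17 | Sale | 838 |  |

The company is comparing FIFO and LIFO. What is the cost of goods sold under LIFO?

COGS = $19,738

FIFO COGS: 157 @ $20 + 228 @ $21 + 300 @ $23 + 153 @ $24 = $18,500
LIFO COGS: 49 @ $22 + 197 @ $24 + 316 @ $24 + 276 @ $23 = $19,738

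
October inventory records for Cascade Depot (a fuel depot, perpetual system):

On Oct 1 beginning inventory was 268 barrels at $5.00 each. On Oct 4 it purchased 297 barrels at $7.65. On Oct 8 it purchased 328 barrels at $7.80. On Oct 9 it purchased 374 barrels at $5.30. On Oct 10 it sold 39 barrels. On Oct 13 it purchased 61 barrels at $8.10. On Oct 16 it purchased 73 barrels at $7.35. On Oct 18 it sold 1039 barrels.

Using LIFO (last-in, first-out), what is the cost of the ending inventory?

Oct 10, 39 sold [LIFO — newest first]: 39 @ $5.30 = $206.70
Oct 18, 1039 sold [LIFO — newest first]: 73 @ $7.35 + 61 @ $8.10 + 335 @ $5.30 + 328 @ $7.80 + 242 @ $7.65 = $7,215.85
Total COGS = $206.70 + $7,215.85 = $7,422.55
Ending inventory: 268 @ $5.00 + 55 @ $7.65 = $1,760.75
Check: goods available $9,183.30 = COGS $7,422.55 + ending $1,760.75

Ending inventory = $1,760.75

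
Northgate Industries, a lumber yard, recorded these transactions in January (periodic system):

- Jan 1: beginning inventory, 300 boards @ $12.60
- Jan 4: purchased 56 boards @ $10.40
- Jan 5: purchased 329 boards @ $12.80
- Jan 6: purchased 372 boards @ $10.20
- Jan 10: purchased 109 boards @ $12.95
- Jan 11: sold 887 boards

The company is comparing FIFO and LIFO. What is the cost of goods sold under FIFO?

COGS = $10,634.00

FIFO COGS: 300 @ $12.60 + 56 @ $10.40 + 329 @ $12.80 + 202 @ $10.20 = $10,634.00
LIFO COGS: 109 @ $12.95 + 372 @ $10.20 + 329 @ $12.80 + 56 @ $10.40 + 21 @ $12.60 = $10,264.15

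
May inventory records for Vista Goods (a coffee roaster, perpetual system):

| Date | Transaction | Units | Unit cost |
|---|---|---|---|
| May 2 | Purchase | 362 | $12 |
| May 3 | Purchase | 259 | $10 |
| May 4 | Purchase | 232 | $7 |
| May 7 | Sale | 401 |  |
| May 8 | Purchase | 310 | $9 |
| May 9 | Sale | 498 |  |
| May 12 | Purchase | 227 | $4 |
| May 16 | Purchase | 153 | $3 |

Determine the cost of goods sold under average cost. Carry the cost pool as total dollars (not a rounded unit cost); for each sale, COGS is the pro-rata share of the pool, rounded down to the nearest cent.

COGS = $8,810.26

After May 2: 362 on hand, pool $4,344.00 (≈ $12.0000 each)
After May 3: 621 on hand, pool $6,934.00 (≈ $11.1659 each)
After May 4: 853 on hand, pool $8,558.00 (≈ $10.0328 each)
May 7, sell 401: 401/853 × $8,558.00 → $4,023.16
After May 8: 762 on hand, pool $7,324.84 (≈ $9.6127 each)
May 9, sell 498: 498/762 × $7,324.84 → $4,787.10
After May 12: 491 on hand, pool $3,445.74 (≈ $7.0178 each)
After May 16: 644 on hand, pool $3,904.74 (≈ $6.0633 each)
Total COGS = $4,023.16 + $4,787.10 = $8,810.26
Ending inventory (cost pool remaining) = $3,904.74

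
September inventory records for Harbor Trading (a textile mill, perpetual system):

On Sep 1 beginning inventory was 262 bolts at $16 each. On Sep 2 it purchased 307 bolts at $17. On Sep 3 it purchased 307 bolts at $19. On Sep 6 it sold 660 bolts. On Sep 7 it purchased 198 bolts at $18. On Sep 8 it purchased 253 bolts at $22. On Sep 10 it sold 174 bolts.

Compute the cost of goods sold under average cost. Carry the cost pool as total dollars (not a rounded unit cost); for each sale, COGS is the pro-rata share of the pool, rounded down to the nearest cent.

After Sep 1: 262 on hand, pool $4,192.00 (≈ $16.0000 each)
After Sep 2: 569 on hand, pool $9,411.00 (≈ $16.5395 each)
After Sep 3: 876 on hand, pool $15,244.00 (≈ $17.4018 each)
Sep 6, sell 660: 660/876 × $15,244.00 → $11,485.20
After Sep 7: 414 on hand, pool $7,322.80 (≈ $17.6879 each)
After Sep 8: 667 on hand, pool $12,888.80 (≈ $19.3235 each)
Sep 10, sell 174: 174/667 × $12,888.80 → $3,362.29
Total COGS = $11,485.20 + $3,362.29 = $14,847.49
Ending inventory (cost pool remaining) = $9,526.51
Check: goods available $24,374.00 = COGS $14,847.49 + ending $9,526.51

COGS = $14,847.49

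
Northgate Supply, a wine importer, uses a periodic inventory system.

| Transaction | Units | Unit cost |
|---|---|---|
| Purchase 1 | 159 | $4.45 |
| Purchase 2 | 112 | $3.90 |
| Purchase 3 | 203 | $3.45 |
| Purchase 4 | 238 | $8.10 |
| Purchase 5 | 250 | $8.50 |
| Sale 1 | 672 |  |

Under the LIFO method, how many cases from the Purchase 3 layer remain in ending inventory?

19

Sale 1 (672) [LIFO — newest first]: 250 @ $8.50 + 238 @ $8.10 + 184 @ $3.45 = $4,687.60
Ending inventory: 159 @ $4.45 + 112 @ $3.90 + 19 @ $3.45 = $1,209.90
Check: goods available $5,897.50 = COGS $4,687.60 + ending $1,209.90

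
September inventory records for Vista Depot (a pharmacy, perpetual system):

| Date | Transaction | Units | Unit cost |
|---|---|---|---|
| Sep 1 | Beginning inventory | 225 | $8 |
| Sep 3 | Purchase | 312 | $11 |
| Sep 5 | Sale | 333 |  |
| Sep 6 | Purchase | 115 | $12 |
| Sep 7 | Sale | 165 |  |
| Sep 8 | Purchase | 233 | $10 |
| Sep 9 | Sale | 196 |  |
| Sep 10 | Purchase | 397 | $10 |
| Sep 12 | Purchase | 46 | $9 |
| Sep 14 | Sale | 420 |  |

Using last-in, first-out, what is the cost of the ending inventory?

Ending inventory = $1,832

Sep 5, 333 sold [LIFO — newest first]: 312 @ $11 + 21 @ $8 = $3,600
Sep 7, 165 sold [LIFO — newest first]: 115 @ $12 + 50 @ $8 = $1,780
Sep 9, 196 sold [LIFO — newest first]: 196 @ $10 = $1,960
Sep 14, 420 sold [LIFO — newest first]: 46 @ $9 + 374 @ $10 = $4,154
Total COGS = $3,600 + $1,780 + $1,960 + $4,154 = $11,494
Ending inventory: 154 @ $8 + 37 @ $10 + 23 @ $10 = $1,832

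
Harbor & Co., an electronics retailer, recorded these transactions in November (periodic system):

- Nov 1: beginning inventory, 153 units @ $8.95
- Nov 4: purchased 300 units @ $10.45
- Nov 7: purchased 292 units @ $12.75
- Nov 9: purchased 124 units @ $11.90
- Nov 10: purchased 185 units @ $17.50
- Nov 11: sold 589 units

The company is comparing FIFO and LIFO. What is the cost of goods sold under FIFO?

FIFO COGS: 153 @ $8.95 + 300 @ $10.45 + 136 @ $12.75 = $6,238.35
LIFO COGS: 185 @ $17.50 + 124 @ $11.90 + 280 @ $12.75 = $8,283.10

COGS = $6,238.35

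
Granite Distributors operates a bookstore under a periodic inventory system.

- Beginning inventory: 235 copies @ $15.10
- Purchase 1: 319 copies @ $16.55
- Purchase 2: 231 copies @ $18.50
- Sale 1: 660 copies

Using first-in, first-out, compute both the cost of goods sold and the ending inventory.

Sale 1 (660) [FIFO — oldest first]: 235 @ $15.10 + 319 @ $16.55 + 106 @ $18.50 = $10,788.95
Ending inventory: 125 @ $18.50 = $2,312.50

COGS = $10,788.95; ending inventory = $2,312.50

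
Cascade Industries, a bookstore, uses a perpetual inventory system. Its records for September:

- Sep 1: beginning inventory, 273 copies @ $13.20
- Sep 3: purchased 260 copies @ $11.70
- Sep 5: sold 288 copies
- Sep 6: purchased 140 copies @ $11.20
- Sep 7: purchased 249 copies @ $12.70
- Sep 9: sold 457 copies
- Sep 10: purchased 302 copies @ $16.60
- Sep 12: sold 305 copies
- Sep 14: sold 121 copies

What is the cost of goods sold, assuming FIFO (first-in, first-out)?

COGS = $15,509.30

Sep 5, 288 sold [FIFO — oldest first]: 273 @ $13.20 + 15 @ $11.70 = $3,779.10
Sep 9, 457 sold [FIFO — oldest first]: 245 @ $11.70 + 140 @ $11.20 + 72 @ $12.70 = $5,348.90
Sep 12, 305 sold [FIFO — oldest first]: 177 @ $12.70 + 128 @ $16.60 = $4,372.70
Sep 14, 121 sold [FIFO — oldest first]: 121 @ $16.60 = $2,008.60
Total COGS = $3,779.10 + $5,348.90 + $4,372.70 + $2,008.60 = $15,509.30
Ending inventory: 53 @ $16.60 = $879.80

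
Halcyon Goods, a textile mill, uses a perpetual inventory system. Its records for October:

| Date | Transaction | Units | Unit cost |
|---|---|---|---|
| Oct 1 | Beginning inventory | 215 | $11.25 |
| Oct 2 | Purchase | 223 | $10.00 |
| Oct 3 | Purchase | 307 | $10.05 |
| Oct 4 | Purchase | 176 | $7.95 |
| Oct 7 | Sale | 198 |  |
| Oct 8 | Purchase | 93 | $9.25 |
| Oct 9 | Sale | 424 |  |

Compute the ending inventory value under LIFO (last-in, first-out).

Oct 7, 198 sold [LIFO — newest first]: 176 @ $7.95 + 22 @ $10.05 = $1,620.30
Oct 9, 424 sold [LIFO — newest first]: 93 @ $9.25 + 285 @ $10.05 + 46 @ $10.00 = $4,184.50
Total COGS = $1,620.30 + $4,184.50 = $5,804.80
Ending inventory: 215 @ $11.25 + 177 @ $10.00 = $4,188.75
Check: goods available $9,993.55 = COGS $5,804.80 + ending $4,188.75

Ending inventory = $4,188.75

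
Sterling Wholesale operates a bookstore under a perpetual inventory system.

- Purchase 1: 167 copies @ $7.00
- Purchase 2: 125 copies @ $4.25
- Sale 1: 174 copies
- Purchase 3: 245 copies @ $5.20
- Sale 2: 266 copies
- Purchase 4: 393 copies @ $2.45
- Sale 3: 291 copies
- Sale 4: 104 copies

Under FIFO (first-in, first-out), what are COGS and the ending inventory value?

Sale 1 (174) [FIFO — oldest first]: 167 @ $7.00 + 7 @ $4.25 = $1,198.75
Sale 2 (266) [FIFO — oldest first]: 118 @ $4.25 + 148 @ $5.20 = $1,271.10
Sale 3 (291) [FIFO — oldest first]: 97 @ $5.20 + 194 @ $2.45 = $979.70
Sale 4 (104) [FIFO — oldest first]: 104 @ $2.45 = $254.80
Total COGS = $1,198.75 + $1,271.10 + $979.70 + $254.80 = $3,704.35
Ending inventory: 95 @ $2.45 = $232.75
Check: goods available $3,937.10 = COGS $3,704.35 + ending $232.75

COGS = $3,704.35; ending inventory = $232.75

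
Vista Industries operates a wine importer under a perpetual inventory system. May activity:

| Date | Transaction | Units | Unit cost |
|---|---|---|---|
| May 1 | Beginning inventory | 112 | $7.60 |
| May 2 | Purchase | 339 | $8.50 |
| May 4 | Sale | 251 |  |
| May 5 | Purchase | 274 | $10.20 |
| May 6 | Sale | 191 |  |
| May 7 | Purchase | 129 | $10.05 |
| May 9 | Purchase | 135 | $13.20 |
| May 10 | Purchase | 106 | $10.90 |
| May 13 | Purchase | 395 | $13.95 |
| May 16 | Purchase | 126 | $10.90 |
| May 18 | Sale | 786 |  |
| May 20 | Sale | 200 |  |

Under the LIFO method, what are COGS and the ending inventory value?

COGS = $16,147.80; ending inventory = $1,497.20

May 4, 251 sold [LIFO — newest first]: 251 @ $8.50 = $2,133.50
May 6, 191 sold [LIFO — newest first]: 191 @ $10.20 = $1,948.20
May 18, 786 sold [LIFO — newest first]: 126 @ $10.90 + 395 @ $13.95 + 106 @ $10.90 + 135 @ $13.20 + 24 @ $10.05 = $10,062.25
May 20, 200 sold [LIFO — newest first]: 105 @ $10.05 + 83 @ $10.20 + 12 @ $8.50 = $2,003.85
Total COGS = $2,133.50 + $1,948.20 + $10,062.25 + $2,003.85 = $16,147.80
Ending inventory: 112 @ $7.60 + 76 @ $8.50 = $1,497.20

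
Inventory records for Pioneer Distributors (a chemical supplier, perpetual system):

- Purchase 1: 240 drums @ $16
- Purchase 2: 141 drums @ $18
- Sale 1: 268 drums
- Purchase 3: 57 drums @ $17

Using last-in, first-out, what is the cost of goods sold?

Sale 1 (268) [LIFO — newest first]: 141 @ $18 + 127 @ $16 = $4,570
Ending inventory: 113 @ $16 + 57 @ $17 = $2,777

COGS = $4,570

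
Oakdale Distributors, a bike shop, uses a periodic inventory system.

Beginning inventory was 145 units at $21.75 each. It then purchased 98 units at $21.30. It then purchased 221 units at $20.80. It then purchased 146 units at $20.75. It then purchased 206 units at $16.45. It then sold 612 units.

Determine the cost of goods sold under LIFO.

COGS = $11,845.70

Sale 1 (612) [LIFO — newest first]: 206 @ $16.45 + 146 @ $20.75 + 221 @ $20.80 + 39 @ $21.30 = $11,845.70
Ending inventory: 145 @ $21.75 + 59 @ $21.30 = $4,410.45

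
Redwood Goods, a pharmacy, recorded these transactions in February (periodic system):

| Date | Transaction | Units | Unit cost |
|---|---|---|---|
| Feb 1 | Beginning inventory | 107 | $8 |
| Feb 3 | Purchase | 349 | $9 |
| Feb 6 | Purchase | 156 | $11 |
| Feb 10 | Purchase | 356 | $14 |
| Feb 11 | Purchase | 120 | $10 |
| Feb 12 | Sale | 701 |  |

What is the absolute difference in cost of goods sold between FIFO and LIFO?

FIFO COGS: 107 @ $8 + 349 @ $9 + 156 @ $11 + 89 @ $14 = $6,959
LIFO COGS: 120 @ $10 + 356 @ $14 + 156 @ $11 + 69 @ $9 = $8,521
Difference = |$6,959 − $8,521| = $1,562

$1,562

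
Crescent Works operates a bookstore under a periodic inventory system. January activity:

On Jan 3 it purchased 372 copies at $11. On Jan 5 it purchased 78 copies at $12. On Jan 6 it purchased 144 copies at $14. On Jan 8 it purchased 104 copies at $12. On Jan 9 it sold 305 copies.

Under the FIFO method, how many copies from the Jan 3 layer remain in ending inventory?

Jan 9, 305 sold [FIFO — oldest first]: 305 @ $11 = $3,355
Ending inventory: 67 @ $11 + 78 @ $12 + 144 @ $14 + 104 @ $12 = $4,937
Check: goods available $8,292 = COGS $3,355 + ending $4,937

67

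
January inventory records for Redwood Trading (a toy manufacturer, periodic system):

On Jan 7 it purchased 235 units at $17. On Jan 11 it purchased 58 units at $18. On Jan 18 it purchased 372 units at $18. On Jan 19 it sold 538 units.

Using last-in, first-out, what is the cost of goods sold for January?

COGS = $9,576

Jan 19, 538 sold [LIFO — newest first]: 372 @ $18 + 58 @ $18 + 108 @ $17 = $9,576
Ending inventory: 127 @ $17 = $2,159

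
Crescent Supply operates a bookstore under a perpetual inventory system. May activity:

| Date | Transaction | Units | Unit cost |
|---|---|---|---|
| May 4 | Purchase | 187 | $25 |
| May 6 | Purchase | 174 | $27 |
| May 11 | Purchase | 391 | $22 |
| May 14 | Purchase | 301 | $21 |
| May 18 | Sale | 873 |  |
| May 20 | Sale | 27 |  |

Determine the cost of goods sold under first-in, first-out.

COGS = $21,083

May 18, 873 sold [FIFO — oldest first]: 187 @ $25 + 174 @ $27 + 391 @ $22 + 121 @ $21 = $20,516
May 20, 27 sold [FIFO — oldest first]: 27 @ $21 = $567
Total COGS = $20,516 + $567 = $21,083
Ending inventory: 153 @ $21 = $3,213
Check: goods available $24,296 = COGS $21,083 + ending $3,213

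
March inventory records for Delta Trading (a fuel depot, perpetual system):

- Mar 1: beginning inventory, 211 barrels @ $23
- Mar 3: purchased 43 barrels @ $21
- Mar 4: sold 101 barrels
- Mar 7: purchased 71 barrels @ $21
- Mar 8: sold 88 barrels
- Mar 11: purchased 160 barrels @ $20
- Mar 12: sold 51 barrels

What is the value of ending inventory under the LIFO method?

Ending inventory = $5,308

Mar 4, 101 sold [LIFO — newest first]: 43 @ $21 + 58 @ $23 = $2,237
Mar 8, 88 sold [LIFO — newest first]: 71 @ $21 + 17 @ $23 = $1,882
Mar 12, 51 sold [LIFO — newest first]: 51 @ $20 = $1,020
Total COGS = $2,237 + $1,882 + $1,020 = $5,139
Ending inventory: 136 @ $23 + 109 @ $20 = $5,308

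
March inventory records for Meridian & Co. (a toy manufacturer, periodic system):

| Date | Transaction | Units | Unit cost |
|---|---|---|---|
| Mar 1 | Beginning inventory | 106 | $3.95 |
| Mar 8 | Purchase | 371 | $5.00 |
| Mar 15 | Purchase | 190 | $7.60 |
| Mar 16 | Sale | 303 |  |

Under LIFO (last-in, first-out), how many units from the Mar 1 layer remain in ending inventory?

106

Mar 16, 303 sold [LIFO — newest first]: 190 @ $7.60 + 113 @ $5.00 = $2,009.00
Ending inventory: 106 @ $3.95 + 258 @ $5.00 = $1,708.70
Check: goods available $3,717.70 = COGS $2,009.00 + ending $1,708.70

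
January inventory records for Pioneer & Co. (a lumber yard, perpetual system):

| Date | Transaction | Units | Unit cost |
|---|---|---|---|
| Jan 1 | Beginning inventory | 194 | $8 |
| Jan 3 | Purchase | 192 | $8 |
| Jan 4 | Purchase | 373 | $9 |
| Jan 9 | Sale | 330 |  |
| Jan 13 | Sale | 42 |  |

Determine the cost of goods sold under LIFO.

COGS = $3,348

Jan 9, 330 sold [LIFO — newest first]: 330 @ $9 = $2,970
Jan 13, 42 sold [LIFO — newest first]: 42 @ $9 = $378
Total COGS = $2,970 + $378 = $3,348
Ending inventory: 194 @ $8 + 192 @ $8 + 1 @ $9 = $3,097
Check: goods available $6,445 = COGS $3,348 + ending $3,097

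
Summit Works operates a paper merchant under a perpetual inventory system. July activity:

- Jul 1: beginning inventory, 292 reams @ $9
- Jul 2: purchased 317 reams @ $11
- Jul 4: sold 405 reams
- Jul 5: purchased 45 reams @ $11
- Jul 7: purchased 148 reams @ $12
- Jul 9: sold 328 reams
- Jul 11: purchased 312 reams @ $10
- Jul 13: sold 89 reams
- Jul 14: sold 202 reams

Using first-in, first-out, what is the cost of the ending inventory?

Ending inventory = $900

Jul 4, 405 sold [FIFO — oldest first]: 292 @ $9 + 113 @ $11 = $3,871
Jul 9, 328 sold [FIFO — oldest first]: 204 @ $11 + 45 @ $11 + 79 @ $12 = $3,687
Jul 13, 89 sold [FIFO — oldest first]: 69 @ $12 + 20 @ $10 = $1,028
Jul 14, 202 sold [FIFO — oldest first]: 202 @ $10 = $2,020
Total COGS = $3,871 + $3,687 + $1,028 + $2,020 = $10,606
Ending inventory: 90 @ $10 = $900
Check: goods available $11,506 = COGS $10,606 + ending $900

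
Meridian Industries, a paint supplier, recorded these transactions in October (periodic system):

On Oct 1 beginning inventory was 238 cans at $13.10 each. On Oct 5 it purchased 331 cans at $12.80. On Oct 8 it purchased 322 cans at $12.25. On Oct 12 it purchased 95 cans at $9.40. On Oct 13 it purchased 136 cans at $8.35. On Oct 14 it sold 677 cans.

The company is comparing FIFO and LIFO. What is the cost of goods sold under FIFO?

FIFO COGS: 238 @ $13.10 + 331 @ $12.80 + 108 @ $12.25 = $8,677.60
LIFO COGS: 136 @ $8.35 + 95 @ $9.40 + 322 @ $12.25 + 124 @ $12.80 = $7,560.30

COGS = $8,677.60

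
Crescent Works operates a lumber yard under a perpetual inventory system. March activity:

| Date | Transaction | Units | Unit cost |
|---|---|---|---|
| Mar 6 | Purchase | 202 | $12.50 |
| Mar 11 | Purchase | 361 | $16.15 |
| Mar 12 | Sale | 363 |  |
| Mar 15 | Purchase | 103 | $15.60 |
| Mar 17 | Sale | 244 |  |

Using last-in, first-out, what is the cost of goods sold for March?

Mar 12, 363 sold [LIFO — newest first]: 361 @ $16.15 + 2 @ $12.50 = $5,855.15
Mar 17, 244 sold [LIFO — newest first]: 103 @ $15.60 + 141 @ $12.50 = $3,369.30
Total COGS = $5,855.15 + $3,369.30 = $9,224.45
Ending inventory: 59 @ $12.50 = $737.50

COGS = $9,224.45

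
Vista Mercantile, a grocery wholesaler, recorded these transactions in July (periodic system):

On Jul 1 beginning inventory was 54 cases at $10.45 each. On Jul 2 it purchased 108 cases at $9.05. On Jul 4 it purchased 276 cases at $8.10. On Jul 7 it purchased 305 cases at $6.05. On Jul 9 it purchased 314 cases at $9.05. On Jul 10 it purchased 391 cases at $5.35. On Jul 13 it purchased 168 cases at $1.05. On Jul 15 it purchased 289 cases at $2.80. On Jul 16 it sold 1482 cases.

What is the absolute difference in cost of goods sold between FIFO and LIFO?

$2,705.90

FIFO COGS: 54 @ $10.45 + 108 @ $9.05 + 276 @ $8.10 + 305 @ $6.05 + 314 @ $9.05 + 391 @ $5.35 + 34 @ $1.05 = $10,591.80
LIFO COGS: 289 @ $2.80 + 168 @ $1.05 + 391 @ $5.35 + 314 @ $9.05 + 305 @ $6.05 + 15 @ $8.10 = $7,885.90
Difference = |$10,591.80 − $7,885.90| = $2,705.90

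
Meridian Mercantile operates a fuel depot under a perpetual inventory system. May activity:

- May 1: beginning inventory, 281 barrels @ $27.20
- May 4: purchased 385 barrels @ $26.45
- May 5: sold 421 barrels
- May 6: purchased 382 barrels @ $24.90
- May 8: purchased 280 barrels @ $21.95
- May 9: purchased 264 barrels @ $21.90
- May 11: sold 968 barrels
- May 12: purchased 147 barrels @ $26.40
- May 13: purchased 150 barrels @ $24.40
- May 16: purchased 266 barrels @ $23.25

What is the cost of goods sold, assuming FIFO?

May 5, 421 sold [FIFO — oldest first]: 281 @ $27.20 + 140 @ $26.45 = $11,346.20
May 11, 968 sold [FIFO — oldest first]: 245 @ $26.45 + 382 @ $24.90 + 280 @ $21.95 + 61 @ $21.90 = $23,473.95
Total COGS = $11,346.20 + $23,473.95 = $34,820.15
Ending inventory: 203 @ $21.90 + 147 @ $26.40 + 150 @ $24.40 + 266 @ $23.25 = $18,171.00
Check: goods available $52,991.15 = COGS $34,820.15 + ending $18,171.00

COGS = $34,820.15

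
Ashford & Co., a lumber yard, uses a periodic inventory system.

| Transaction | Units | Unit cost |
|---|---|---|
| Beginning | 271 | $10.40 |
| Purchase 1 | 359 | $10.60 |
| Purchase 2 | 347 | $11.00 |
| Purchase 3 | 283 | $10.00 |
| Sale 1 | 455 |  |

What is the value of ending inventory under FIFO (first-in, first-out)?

Sale 1 (455) [FIFO — oldest first]: 271 @ $10.40 + 184 @ $10.60 = $4,768.80
Ending inventory: 175 @ $10.60 + 347 @ $11.00 + 283 @ $10.00 = $8,502.00

Ending inventory = $8,502.00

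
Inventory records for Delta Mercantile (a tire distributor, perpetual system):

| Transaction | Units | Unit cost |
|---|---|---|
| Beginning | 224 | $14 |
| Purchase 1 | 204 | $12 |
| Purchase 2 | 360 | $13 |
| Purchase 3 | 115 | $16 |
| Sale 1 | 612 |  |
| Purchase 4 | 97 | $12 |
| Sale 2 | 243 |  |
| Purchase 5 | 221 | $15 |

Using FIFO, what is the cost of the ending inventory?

Sale 1 (612) [FIFO — oldest first]: 224 @ $14 + 204 @ $12 + 184 @ $13 = $7,976
Sale 2 (243) [FIFO — oldest first]: 176 @ $13 + 67 @ $16 = $3,360
Total COGS = $7,976 + $3,360 = $11,336
Ending inventory: 48 @ $16 + 97 @ $12 + 221 @ $15 = $5,247

Ending inventory = $5,247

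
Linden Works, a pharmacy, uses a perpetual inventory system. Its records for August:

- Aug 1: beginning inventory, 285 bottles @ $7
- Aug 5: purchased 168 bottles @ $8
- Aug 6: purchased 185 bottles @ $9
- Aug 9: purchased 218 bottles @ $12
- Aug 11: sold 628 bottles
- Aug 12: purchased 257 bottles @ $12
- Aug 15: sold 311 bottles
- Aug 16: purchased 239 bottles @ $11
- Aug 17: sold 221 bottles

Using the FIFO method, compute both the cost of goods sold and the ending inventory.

COGS = $11,221; ending inventory = $2,112

Aug 11, 628 sold [FIFO — oldest first]: 285 @ $7 + 168 @ $8 + 175 @ $9 = $4,914
Aug 15, 311 sold [FIFO — oldest first]: 10 @ $9 + 218 @ $12 + 83 @ $12 = $3,702
Aug 17, 221 sold [FIFO — oldest first]: 174 @ $12 + 47 @ $11 = $2,605
Total COGS = $4,914 + $3,702 + $2,605 = $11,221
Ending inventory: 192 @ $11 = $2,112
Check: goods available $13,333 = COGS $11,221 + ending $2,112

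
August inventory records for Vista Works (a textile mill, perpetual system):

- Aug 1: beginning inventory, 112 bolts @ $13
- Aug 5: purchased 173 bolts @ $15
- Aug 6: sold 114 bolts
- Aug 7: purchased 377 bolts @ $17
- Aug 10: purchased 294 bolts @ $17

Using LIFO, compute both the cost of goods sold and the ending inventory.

Aug 6, 114 sold [LIFO — newest first]: 114 @ $15 = $1,710
Ending inventory: 112 @ $13 + 59 @ $15 + 377 @ $17 + 294 @ $17 = $13,748
Check: goods available $15,458 = COGS $1,710 + ending $13,748

COGS = $1,710; ending inventory = $13,748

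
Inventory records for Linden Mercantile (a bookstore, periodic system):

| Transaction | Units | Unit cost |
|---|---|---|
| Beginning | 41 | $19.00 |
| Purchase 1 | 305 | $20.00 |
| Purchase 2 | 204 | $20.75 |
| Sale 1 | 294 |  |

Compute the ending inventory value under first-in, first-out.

Sale 1 (294) [FIFO — oldest first]: 41 @ $19.00 + 253 @ $20.00 = $5,839.00
Ending inventory: 52 @ $20.00 + 204 @ $20.75 = $5,273.00
Check: goods available $11,112.00 = COGS $5,839.00 + ending $5,273.00

Ending inventory = $5,273.00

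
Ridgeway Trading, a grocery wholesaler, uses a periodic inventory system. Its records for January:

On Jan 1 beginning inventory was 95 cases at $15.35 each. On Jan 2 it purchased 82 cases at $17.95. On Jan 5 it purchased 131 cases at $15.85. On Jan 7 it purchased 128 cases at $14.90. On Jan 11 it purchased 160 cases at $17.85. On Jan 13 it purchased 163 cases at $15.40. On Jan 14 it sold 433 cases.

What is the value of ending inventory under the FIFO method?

Jan 14, 433 sold [FIFO — oldest first]: 95 @ $15.35 + 82 @ $17.95 + 131 @ $15.85 + 125 @ $14.90 = $6,869.00
Ending inventory: 3 @ $14.90 + 160 @ $17.85 + 163 @ $15.40 = $5,410.90

Ending inventory = $5,410.90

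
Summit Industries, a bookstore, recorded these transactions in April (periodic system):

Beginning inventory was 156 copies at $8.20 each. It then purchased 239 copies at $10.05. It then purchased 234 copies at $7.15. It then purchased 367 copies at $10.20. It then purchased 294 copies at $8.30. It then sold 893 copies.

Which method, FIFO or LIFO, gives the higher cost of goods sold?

FIFO COGS: 156 @ $8.20 + 239 @ $10.05 + 234 @ $7.15 + 264 @ $10.20 = $8,047.05
LIFO COGS: 294 @ $8.30 + 367 @ $10.20 + 232 @ $7.15 = $7,842.40

FIFO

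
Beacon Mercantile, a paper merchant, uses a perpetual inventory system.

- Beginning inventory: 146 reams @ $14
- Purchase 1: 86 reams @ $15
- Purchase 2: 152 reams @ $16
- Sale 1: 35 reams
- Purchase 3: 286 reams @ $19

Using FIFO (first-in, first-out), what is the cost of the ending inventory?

Ending inventory = $10,710

Sale 1 (35) [FIFO — oldest first]: 35 @ $14 = $490
Ending inventory: 111 @ $14 + 86 @ $15 + 152 @ $16 + 286 @ $19 = $10,710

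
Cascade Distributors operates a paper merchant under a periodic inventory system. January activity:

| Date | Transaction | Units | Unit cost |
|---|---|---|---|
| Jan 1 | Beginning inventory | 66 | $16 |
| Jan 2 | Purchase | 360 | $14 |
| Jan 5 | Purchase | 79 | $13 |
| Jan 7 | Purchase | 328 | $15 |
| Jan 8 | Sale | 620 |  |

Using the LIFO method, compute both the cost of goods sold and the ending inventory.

Jan 8, 620 sold [LIFO — newest first]: 328 @ $15 + 79 @ $13 + 213 @ $14 = $8,929
Ending inventory: 66 @ $16 + 147 @ $14 = $3,114

COGS = $8,929; ending inventory = $3,114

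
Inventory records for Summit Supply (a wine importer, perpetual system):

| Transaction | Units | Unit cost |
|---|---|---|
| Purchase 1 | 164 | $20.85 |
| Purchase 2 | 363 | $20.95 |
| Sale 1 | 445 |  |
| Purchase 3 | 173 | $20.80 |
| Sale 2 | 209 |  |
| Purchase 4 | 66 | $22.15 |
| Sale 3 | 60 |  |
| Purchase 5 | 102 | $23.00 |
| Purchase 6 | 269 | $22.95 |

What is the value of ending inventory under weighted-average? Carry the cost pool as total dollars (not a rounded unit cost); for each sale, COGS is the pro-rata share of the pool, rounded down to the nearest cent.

Ending inventory = $9,643.34

After Purchase 1: 164 on hand, pool $3,419.40 (≈ $20.8500 each)
After Purchase 2: 527 on hand, pool $11,024.25 (≈ $20.9189 each)
Sale 1, sell 445: 445/527 × $11,024.25 → $9,308.90
After Purchase 3: 255 on hand, pool $5,313.75 (≈ $20.8382 each)
Sale 2, sell 209: 209/255 × $5,313.75 → $4,355.19
After Purchase 4: 112 on hand, pool $2,420.46 (≈ $21.6112 each)
Sale 3, sell 60: 60/112 × $2,420.46 → $1,296.67
After Purchase 5: 154 on hand, pool $3,469.79 (≈ $22.5311 each)
After Purchase 6: 423 on hand, pool $9,643.34 (≈ $22.7975 each)
Total COGS = $9,308.90 + $4,355.19 + $1,296.67 = $14,960.76
Ending inventory (cost pool remaining) = $9,643.34
Check: goods available $24,604.10 = COGS $14,960.76 + ending $9,643.34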